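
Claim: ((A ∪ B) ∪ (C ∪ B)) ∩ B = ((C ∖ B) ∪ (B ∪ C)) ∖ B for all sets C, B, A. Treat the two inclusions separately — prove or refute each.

Both inclusions fail.

(⟹) This inclusion fails. Take C = ∅, B = {1}, A = ∅; then 1 ∈ ((A ∪ B) ∪ (C ∪ B)) ∩ B but 1 ∉ ((C ∖ B) ∪ (B ∪ C)) ∖ B.

(⟸) This inclusion fails. Take C = {1}, B = ∅, A = ∅; then 1 ∈ ((C ∖ B) ∪ (B ∪ C)) ∖ B but 1 ∉ ((A ∪ B) ∪ (C ∪ B)) ∩ B.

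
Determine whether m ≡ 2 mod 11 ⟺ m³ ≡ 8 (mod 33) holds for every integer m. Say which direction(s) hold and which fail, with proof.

[⇒] This fails: take m = 13. Then 13 ≡ 2 (mod 11), but 13³ = 2197 ≡ 19 (mod 33), not 8.

[⇐] Conversely, the residues r modulo 33 with r³ ≡ 8 (mod 33) are exactly {2}, and each is ≡ 2 (mod 11).

(⇒) fails; (⇐) holds.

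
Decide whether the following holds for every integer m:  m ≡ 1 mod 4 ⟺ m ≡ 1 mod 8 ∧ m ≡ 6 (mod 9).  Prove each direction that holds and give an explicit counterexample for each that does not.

Forward direction. This fails: m = 1 gives 1 ≡ 1 (mod 4) but 1 ≡ 1 (mod 9), so the conjunction on the right does not hold.

Converse. If m ≡ 1 (mod 8) and m ≡ 6 (mod 9), then by the Chinese remainder theorem m ≡ 33 (mod 72). Since 33 ≡ 1 (mod 4) and 4 ∣ 72, we get m ≡ 1 (mod 4).

(⇒) fails; (⇐) holds.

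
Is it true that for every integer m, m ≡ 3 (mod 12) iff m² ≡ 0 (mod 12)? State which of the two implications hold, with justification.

(⇒) fails and (⇐) fails.

Forward direction. This fails: take m = 3. Then 3 ≡ 3 (mod 12), but 3² = 9 ≡ 9 (mod 12), not 0.

Converse. This fails: take m = 0. Then 0² = 0 ≡ 0 (mod 12), yet 0 ≡ 0 (mod 12), not 3.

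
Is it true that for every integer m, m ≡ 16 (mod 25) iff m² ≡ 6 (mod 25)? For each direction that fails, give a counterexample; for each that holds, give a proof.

Only the forward implication holds.

[⇒] Suppose m ≡ 16 (mod 25). Write m = 25j + 16. Then (25j + 16)² = 625j² + 800j + 256 = 25(25j² + 32j + 10) + 6, so m² ≡ 6 (mod 25).

[⇐] This fails: take m = 9. Then 9² = 81 ≡ 6 (mod 25), yet 9 ≡ 9 (mod 25), not 16.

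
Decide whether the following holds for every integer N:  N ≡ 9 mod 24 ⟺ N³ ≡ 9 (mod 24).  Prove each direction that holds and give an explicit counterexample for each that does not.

Equivalent; both directions hold.

(⇒) Suppose N ≡ 9 mod 24. Write N = 24j + 9. Then (24j + 9)³ = 13824j³ + 15552j² + 5832j + 729 = 24(576j³ + 648j² + 243j + 30) + 9, so N³ ≡ 9 (mod 24).

(⇐) Conversely, suppose N³ ≡ 9 (mod 24). The only residue r in {0, …, 23} with r³ ≡ 9 (mod 24) is r = 9, so N ≡ 9 (mod 24).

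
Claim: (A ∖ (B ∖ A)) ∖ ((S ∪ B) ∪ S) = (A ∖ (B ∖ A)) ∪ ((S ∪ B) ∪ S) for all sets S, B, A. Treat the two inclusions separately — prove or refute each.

Only the forward inclusion holds.

(⟹) Let x ∈ (A ∖ (B ∖ A)) ∖ ((S ∪ B) ∪ S). Then x ∈ A and x ∉ S, B, from which x ∈ (A ∖ (B ∖ A)) ∪ ((S ∪ B) ∪ S).

(⟸) This inclusion fails. Take S = {1}, B = ∅, A = ∅; then 1 ∈ (A ∖ (B ∖ A)) ∪ ((S ∪ B) ∪ S) but 1 ∉ (A ∖ (B ∖ A)) ∖ ((S ∪ B) ∪ S).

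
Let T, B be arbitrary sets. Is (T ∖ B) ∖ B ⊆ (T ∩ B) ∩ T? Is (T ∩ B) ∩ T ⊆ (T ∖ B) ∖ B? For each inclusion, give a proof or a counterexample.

(⊆) fails and (⊇) fails.

(⟹) This inclusion fails. Take T = {1}, B = ∅; then 1 ∈ (T ∖ B) ∖ B but 1 ∉ (T ∩ B) ∩ T.

(⟸) This inclusion fails. Take T = {1}, B = {1}; then 1 ∈ (T ∩ B) ∩ T but 1 ∉ (T ∖ B) ∖ B.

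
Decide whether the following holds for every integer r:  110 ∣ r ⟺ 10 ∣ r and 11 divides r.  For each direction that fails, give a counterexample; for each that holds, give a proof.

Both directions hold.

(→) If 110 ∣ r, write r = 110q. Since 110 = 11·10, r = 10·(11q), so 10 ∣ r; and since 110 = 10·11, r = 11·(10q), so 11 ∣ r.

(←) Suppose 10 ∣ r and 11 ∣ r. Any common multiple of 10 and 11 is a multiple of their lcm; here gcd(10, 11) = 1, so lcm(10, 11) = 10·11 = 110, so 110 ∣ r.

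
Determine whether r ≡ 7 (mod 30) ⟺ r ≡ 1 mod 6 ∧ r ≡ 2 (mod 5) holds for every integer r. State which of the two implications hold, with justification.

Both directions hold; the statement is true.

Forward direction. Suppose r ≡ 7 (mod 30); write r = 30j + 7. Since 6 ∣ 30, reducing mod 6 gives r ≡ 7 ≡ 1 (mod 6); since 5 ∣ 30, reducing mod 5 gives r ≡ 7 ≡ 2 (mod 5).

Converse. If r ≡ 1 (mod 6) and r ≡ 2 (mod 5), then by the Chinese remainder theorem r ≡ 7 (mod 30). This is exactly r ≡ 7 (mod 30).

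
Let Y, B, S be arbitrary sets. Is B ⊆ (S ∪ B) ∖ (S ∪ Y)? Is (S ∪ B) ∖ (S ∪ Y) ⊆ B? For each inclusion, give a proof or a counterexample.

Forward inclusion. This inclusion fails. Take Y = {1}, B = {1}, S = ∅; then 1 ∈ B but 1 ∉ (S ∪ B) ∖ (S ∪ Y).

Reverse inclusion. Let x ∈ (S ∪ B) ∖ (S ∪ Y). Then x ∈ B and x ∉ Y, S, from which x ∈ B.

(⊆) fails; (⊇) holds.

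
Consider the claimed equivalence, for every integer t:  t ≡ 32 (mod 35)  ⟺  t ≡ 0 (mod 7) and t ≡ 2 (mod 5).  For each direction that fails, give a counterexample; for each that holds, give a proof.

Neither implication holds.

Forward direction. This fails: t = 32 gives 32 ≡ 32 (mod 35) but 32 ≡ 4 (mod 7), so the conjunction on the right does not hold.

Converse. This fails: t = 7 satisfies both congruences on the right (7 ≡ 0 mod 7 and 7 ≡ 2 mod 5) yet 7 ≡ 7 (mod 35), not 32.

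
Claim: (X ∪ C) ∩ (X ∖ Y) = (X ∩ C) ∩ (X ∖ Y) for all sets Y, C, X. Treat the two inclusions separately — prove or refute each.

(⊆) fails; (⊇) holds.

(⊆) This inclusion fails. Take Y = ∅, C = ∅, X = {1}; then 1 ∈ (X ∪ C) ∩ (X ∖ Y) but 1 ∉ (X ∩ C) ∩ (X ∖ Y).

(⊇) Let x ∈ (X ∩ C) ∩ (X ∖ Y). Then x ∈ C ∩ X and x ∉ Y, from which x ∈ (X ∪ C) ∩ (X ∖ Y).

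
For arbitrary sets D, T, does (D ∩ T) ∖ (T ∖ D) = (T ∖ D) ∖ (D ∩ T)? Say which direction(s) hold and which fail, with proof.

Forward inclusion. This inclusion fails. Take D = {1}, T = {1}; then 1 ∈ (D ∩ T) ∖ (T ∖ D) but 1 ∉ (T ∖ D) ∖ (D ∩ T).

Reverse inclusion. This inclusion fails. Take D = ∅, T = {1}; then 1 ∈ (T ∖ D) ∖ (D ∩ T) but 1 ∉ (D ∩ T) ∖ (T ∖ D).

(⊆) fails and (⊇) fails.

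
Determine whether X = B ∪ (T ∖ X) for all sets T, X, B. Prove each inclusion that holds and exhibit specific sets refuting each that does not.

Forward inclusion. This inclusion fails. Take T = ∅, X = {1}, B = ∅; then 1 ∈ X but 1 ∉ B ∪ (T ∖ X).

Reverse inclusion. This inclusion fails. Take T = {1}, X = ∅, B = ∅; then 1 ∈ B ∪ (T ∖ X) but 1 ∉ X.

Neither inclusion holds.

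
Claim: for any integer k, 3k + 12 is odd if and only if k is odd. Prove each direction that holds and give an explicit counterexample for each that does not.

(⇒) Suppose 3k + 12 is odd. Since 3 is odd, 3k and k have the same parity, so 3k + 12 ≡ k + 12 (mod 2). As 12 is even, 3k + 12 is odd exactly when k is odd. Thus k is odd.

(⇐) Conversely, suppose k is odd; write k = 2j + 1. Then 3k + 12 = 3·(2j + 1) + 12 = 2·3j + 15, which is odd.

Both directions hold.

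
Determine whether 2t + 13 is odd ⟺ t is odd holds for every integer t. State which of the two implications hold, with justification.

(→) This fails: take t = 0. Then 2t + 13 = 13, which is odd, yet t = 0 is even, not odd.

(←) Suppose t is odd. Since 2 is even, 2t is even for every t, so 2t + 13 has the same parity as 13, which is odd. Hence 2t + 13 is odd.

Only the converse holds.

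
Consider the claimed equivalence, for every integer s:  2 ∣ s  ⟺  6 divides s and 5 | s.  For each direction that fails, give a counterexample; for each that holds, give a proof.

Not equivalent: only (⇐) holds.

(←) Suppose 6 ∣ s and 5 ∣ s. Any common multiple of 6 and 5 is a multiple of their lcm; here gcd(6, 5) = 1, so lcm(6, 5) = 6·5 = 30, so 30 ∣ s. Since 2 ∣ 30, it follows that 2 ∣ s.

(→) This fails: take s = 2. Certainly 2 ∣ 2, but 6 ∤ 2.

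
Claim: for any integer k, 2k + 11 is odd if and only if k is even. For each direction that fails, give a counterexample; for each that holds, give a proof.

(⇒) This fails: take k = 3. Then 2k + 11 = 17, which is odd, yet k = 3 is odd, not even.

(⇐) Suppose k is even. Since 2 is even, 2k is even for every k, so 2k + 11 has the same parity as 11, which is odd. Hence 2k + 11 is odd.

(⇒) fails; (⇐) holds.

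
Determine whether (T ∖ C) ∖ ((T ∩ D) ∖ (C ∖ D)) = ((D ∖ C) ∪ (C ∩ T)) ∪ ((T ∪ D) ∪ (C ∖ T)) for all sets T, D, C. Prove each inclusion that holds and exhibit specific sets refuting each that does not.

(⊆) holds; (⊇) fails.

(⟸) This inclusion fails. Take T = ∅, D = {1}, C = ∅; then 1 ∈ ((D ∖ C) ∪ (C ∩ T)) ∪ ((T ∪ D) ∪ (C ∖ T)) but 1 ∉ (T ∖ C) ∖ ((T ∩ D) ∖ (C ∖ D)).

(⟹) Let x ∈ (T ∖ C) ∖ ((T ∩ D) ∖ (C ∖ D)). Then x ∈ T and x ∉ D, C, from which x ∈ ((D ∖ C) ∪ (C ∩ T)) ∪ ((T ∪ D) ∪ (C ∖ T)).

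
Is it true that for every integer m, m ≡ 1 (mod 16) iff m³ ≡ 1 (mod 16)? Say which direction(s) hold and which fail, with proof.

Both implications hold.

(→) Suppose m ≡ 1 (mod 16). Write m = 16j + 1. Then (16j + 1)³ = 4096j³ + 768j² + 48j + 1 = 16(256j³ + 48j² + 3j) + 1, so m³ ≡ 1 (mod 16).

(←) Conversely, suppose m³ ≡ 1 (mod 16). The only residue r in {0, …, 15} with r³ ≡ 1 (mod 16) is r = 1, so m ≡ 1 (mod 16).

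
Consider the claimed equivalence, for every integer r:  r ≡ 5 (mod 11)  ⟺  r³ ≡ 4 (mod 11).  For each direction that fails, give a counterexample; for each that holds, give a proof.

(⇒) Suppose r ≡ 5 (mod 11). Write r = 11j + 5. Then (11j + 5)³ = 1331j³ + 1815j² + 825j + 125 = 11(121j³ + 165j² + 75j + 11) + 4, so r³ ≡ 4 (mod 11).

(⇐) For the converse, argue contrapositively. If r ≢ 5 (mod 11), then r is congruent to one of 0, 1, 2, 3, 4, 6, 7, 8, 9, 10 modulo 11, and these give r³ ≡ 0, 1, 8, 5, 9, 7, 2, 6, 3, 10 respectively — never 4.

Equivalent; both directions hold.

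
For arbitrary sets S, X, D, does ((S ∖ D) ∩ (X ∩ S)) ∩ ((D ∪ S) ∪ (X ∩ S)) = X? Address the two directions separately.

Forward inclusion. Let x ∈ ((S ∖ D) ∩ (X ∩ S)) ∩ ((D ∪ S) ∪ (X ∩ S)). Then x ∈ S ∩ X and x ∉ D, from which x ∈ X.

Reverse inclusion. This inclusion fails. Take S = ∅, X = {1}, D = ∅; then 1 ∈ X but 1 ∉ ((S ∖ D) ∩ (X ∩ S)) ∩ ((D ∪ S) ∪ (X ∩ S)).

Only the forward inclusion holds.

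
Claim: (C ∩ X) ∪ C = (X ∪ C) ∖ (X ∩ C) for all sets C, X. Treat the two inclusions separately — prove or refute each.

Both inclusions fail.

Forward inclusion. This inclusion fails. Take C = {1}, X = {1}; then 1 ∈ (C ∩ X) ∪ C but 1 ∉ (X ∪ C) ∖ (X ∩ C).

Reverse inclusion. This inclusion fails. Take C = ∅, X = {1}; then 1 ∈ (X ∪ C) ∖ (X ∩ C) but 1 ∉ (C ∩ X) ∪ C.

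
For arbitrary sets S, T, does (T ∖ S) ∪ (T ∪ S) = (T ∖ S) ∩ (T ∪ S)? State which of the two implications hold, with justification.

(⊆) fails; (⊇) holds.

(⊆) This inclusion fails. Take S = {1}, T = ∅; then 1 ∈ (T ∖ S) ∪ (T ∪ S) but 1 ∉ (T ∖ S) ∩ (T ∪ S).

(⊇) Let x ∈ (T ∖ S) ∩ (T ∪ S). Then x ∈ T and x ∉ S, from which x ∈ (T ∖ S) ∪ (T ∪ S).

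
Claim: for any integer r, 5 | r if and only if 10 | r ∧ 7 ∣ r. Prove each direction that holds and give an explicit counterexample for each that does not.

[⇒] This fails: take r = 5. Certainly 5 ∣ 5, but 10 ∤ 5.

[⇐] Suppose 10 ∣ r and 7 ∣ r. Any common multiple of 10 and 7 is a multiple of their lcm; here gcd(10, 7) = 1, so lcm(10, 7) = 10·7 = 70, so 70 ∣ r. Since 5 ∣ 70, it follows that 5 ∣ r.

The forward direction fails; the converse holds.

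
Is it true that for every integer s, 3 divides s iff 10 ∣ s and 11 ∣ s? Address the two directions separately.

(⇒) This fails: take s = 3. Certainly 3 ∣ 3, but 10 ∤ 3.

(⇐) This fails: take s = 110. Both 10 ∣ 110 and 11 ∣ 110, yet 110 is not a multiple of 3 (since 110 = 36·3 + 2), so 3 ∤ 110.

Neither direction holds.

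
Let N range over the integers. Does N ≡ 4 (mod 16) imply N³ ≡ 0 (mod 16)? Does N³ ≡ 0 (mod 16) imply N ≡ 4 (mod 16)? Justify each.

(←) This fails: take N = 0. Then 0³ = 0 ≡ 0 (mod 16), yet 0 ≡ 0 (mod 16), not 4.

(→) Suppose N ≡ 4 (mod 16). Write N = 16j + 4. Then (16j + 4)³ = 4096j³ + 3072j² + 768j + 64 = 16(256j³ + 192j² + 48j + 4) + 0, so N³ ≡ 0 (mod 16).

The forward direction holds; the converse fails.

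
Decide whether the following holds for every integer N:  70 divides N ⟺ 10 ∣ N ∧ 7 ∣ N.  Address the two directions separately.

Both directions hold.

(→) If 70 ∣ N, write N = 70q. Since 70 = 7·10, N = 10·(7q), so 10 ∣ N; and since 70 = 10·7, N = 7·(10q), so 7 ∣ N.

(←) Suppose 10 ∣ N and 7 ∣ N. Any common multiple of 10 and 7 is a multiple of their lcm; here gcd(10, 7) = 1, so lcm(10, 7) = 10·7 = 70, so 70 ∣ N.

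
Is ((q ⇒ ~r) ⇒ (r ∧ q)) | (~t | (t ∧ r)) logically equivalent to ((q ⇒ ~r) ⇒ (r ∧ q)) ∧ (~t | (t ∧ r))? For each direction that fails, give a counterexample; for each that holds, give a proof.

(⇐) Assume the antecedent. If t is true, the antecedent forces (t = T, r = T, q = T), and the consequent holds there. If t is false, the consequent reduces to true regardless of the other variables. Either way the consequent holds.

(⇒) This fails. Under t = F, r = F, q = F, the left side is true but the right side is false.

The forward direction fails; the converse holds.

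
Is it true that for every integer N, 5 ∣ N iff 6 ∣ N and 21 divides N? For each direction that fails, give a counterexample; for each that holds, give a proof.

(⇒) This fails: take N = 5. Certainly 5 ∣ 5, but 6 ∤ 5.

(⇐) This fails: take N = 42. Both 6 ∣ 42 and 21 ∣ 42, yet 42 is not a multiple of 5 (since 42 = 8·5 + 2), so 5 ∤ 42.

Neither direction holds.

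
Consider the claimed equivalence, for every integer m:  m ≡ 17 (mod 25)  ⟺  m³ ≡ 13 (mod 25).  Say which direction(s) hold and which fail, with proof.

(⟹) Suppose m ≡ 17 (mod 25). Write m = 25j + 17. Then (25j + 17)³ = 15625j³ + 31875j² + 21675j + 4913 = 25(625j³ + 1275j² + 867j + 196) + 13, so m³ ≡ 13 (mod 25).

(⟸) Conversely, suppose m³ ≡ 13 (mod 25). The only residue r in {0, …, 24} with r³ ≡ 13 (mod 25) is r = 17, so m ≡ 17 (mod 25).

Both directions hold; the statement is true.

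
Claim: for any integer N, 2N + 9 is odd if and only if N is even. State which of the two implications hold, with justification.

Only the reverse direction holds.

(⇒) This fails: take N = 7. Then 2N + 9 = 23, which is odd, yet N = 7 is odd, not even.

(⇐) Suppose N is even. Since 2 is even, 2N is even for every N, so 2N + 9 has the same parity as 9, which is odd. Hence 2N + 9 is odd.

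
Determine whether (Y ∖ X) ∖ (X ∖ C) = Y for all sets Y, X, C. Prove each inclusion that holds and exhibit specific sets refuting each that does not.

(⊆) Let x ∈ (Y ∖ X) ∖ (X ∖ C). Then either x ∈ Y and x ∉ X, C; or x ∈ Y ∩ C and x ∉ X. In each case x ∈ Y, so (Y ∖ X) ∖ (X ∖ C) ⊆ Y.

(⊇) This inclusion fails. Take Y = {1}, X = {1}, C = ∅; then 1 ∈ Y but 1 ∉ (Y ∖ X) ∖ (X ∖ C).

Only the forward inclusion holds.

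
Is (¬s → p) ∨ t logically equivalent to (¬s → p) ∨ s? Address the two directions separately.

Only the reverse direction holds.

(⟹) This fails. Under s = F, t = T, p = F, the left side is true but the right side is false.

(⟸) Assume the antecedent. If s is true, (¬s → p) ∨ t reduces to true regardless of the other variables. If s is false, the antecedent forces (s = F, t = F, p = T) or (s = F, t = T, p = T), and (¬s → p) ∨ t holds there. Either way (¬s → p) ∨ t holds.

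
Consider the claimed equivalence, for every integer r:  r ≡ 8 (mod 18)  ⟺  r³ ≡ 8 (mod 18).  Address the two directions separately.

Forward direction. Suppose r ≡ 8 (mod 18). Write r = 18j + 8. Then (18j + 8)³ = 5832j³ + 7776j² + 3456j + 512 = 18(324j³ + 432j² + 192j + 28) + 8, so r³ ≡ 8 (mod 18).

Converse. This fails: take r = 2. Then 2³ = 8 ≡ 8 (mod 18), yet 2 ≡ 2 (mod 18), not 8.

The forward direction holds; the converse fails.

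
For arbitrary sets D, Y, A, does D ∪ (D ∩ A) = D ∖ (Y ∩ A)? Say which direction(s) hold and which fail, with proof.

Forward inclusion. This inclusion fails. Take D = {1}, Y = {1}, A = {1}; then 1 ∈ D ∪ (D ∩ A) but 1 ∉ D ∖ (Y ∩ A).

Reverse inclusion. Let x ∈ D ∖ (Y ∩ A). Then either x ∈ D and x ∉ Y, A; or x ∈ D ∩ Y and x ∉ A; or x ∈ D ∩ A and x ∉ Y. In each case x ∈ D ∪ (D ∩ A), so D ∖ (Y ∩ A) ⊆ D ∪ (D ∩ A).

Only the reverse inclusion holds.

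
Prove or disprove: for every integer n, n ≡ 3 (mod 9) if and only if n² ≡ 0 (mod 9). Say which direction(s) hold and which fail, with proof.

Not equivalent: only (⇒) holds.

(⇒) Suppose n ≡ 3 (mod 9). Write n = 9j + 3. Then (9j + 3)² = 81j² + 54j + 9 = 9(9j² + 6j + 1) + 0, so n² ≡ 0 (mod 9).

(⇐) This fails: take n = 0. Then 0² = 0 ≡ 0 (mod 9), yet 0 ≡ 0 (mod 9), not 3.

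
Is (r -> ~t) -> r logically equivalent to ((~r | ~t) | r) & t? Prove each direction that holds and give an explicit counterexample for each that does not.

Neither implication holds.

(⇒) This fails. Under t = F, r = T, the left side is true but the right side is false.

(⇐) This fails. Under t = T, r = F, the left side is false but the right side is true.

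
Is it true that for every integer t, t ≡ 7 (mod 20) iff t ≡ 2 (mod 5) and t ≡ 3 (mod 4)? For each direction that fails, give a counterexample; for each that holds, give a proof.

Forward direction. Suppose t ≡ 7 (mod 20); write t = 20j + 7. Since 5 ∣ 20, reducing mod 5 gives t ≡ 7 ≡ 2 (mod 5); since 4 ∣ 20, reducing mod 4 gives t ≡ 7 ≡ 3 (mod 4).

Converse. If t ≡ 2 (mod 5) and t ≡ 3 (mod 4), then by the Chinese remainder theorem t ≡ 7 (mod 20). This is exactly t ≡ 7 (mod 20).

Both implications hold.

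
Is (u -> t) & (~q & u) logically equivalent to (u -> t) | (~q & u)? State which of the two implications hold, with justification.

(←) This fails. Under q = F, u = F, t = F, the left side is false but the right side is true.

(→) Assume the antecedent. If q is true, the antecedent cannot hold. If q is false, (u -> t) | (~q & u) reduces to true regardless of the other variables. Either way (u -> t) | (~q & u) holds.

Only the forward implication holds.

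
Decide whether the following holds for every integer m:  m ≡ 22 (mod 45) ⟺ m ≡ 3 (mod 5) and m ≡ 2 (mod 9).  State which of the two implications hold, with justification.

Both directions fail.

(→) This fails: m = 22 gives 22 ≡ 22 (mod 45) but 22 ≡ 2 (mod 5), so the conjunction on the right does not hold.

(←) This fails: m = 38 satisfies both congruences on the right (38 ≡ 3 mod 5 and 38 ≡ 2 mod 9) yet 38 ≡ 38 (mod 45), not 22.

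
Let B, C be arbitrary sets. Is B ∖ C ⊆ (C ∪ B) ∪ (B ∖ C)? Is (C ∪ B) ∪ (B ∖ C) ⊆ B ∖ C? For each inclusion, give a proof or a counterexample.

(⊆) Let x ∈ B ∖ C. Then x ∈ B and x ∉ C, from which x ∈ (C ∪ B) ∪ (B ∖ C).

(⊇) This inclusion fails. Take B = ∅, C = {1}; then 1 ∈ (C ∪ B) ∪ (B ∖ C) but 1 ∉ B ∖ C.

The sets are not equal: only the forward inclusion holds.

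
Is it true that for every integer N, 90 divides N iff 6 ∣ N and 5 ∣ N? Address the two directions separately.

[⇒] If 90 ∣ N, write N = 90q. Since 90 = 15·6, N = 6·(15q), so 6 ∣ N; and since 90 = 18·5, N = 5·(18q), so 5 ∣ N.

[⇐] This fails: take N = 30. Both 6 ∣ 30 and 5 ∣ 30, yet 30 is not a multiple of 90 (since 30 = 0·90 + 30), so 90 ∤ 30.

(⇒) holds; (⇐) fails.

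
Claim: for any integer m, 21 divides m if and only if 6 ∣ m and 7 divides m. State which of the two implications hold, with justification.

(⟹) This fails: take m = 21. Certainly 21 ∣ 21, but 6 ∤ 21.

(⟸) Suppose 6 ∣ m and 7 ∣ m. Any common multiple of 6 and 7 is a multiple of their lcm; here gcd(6, 7) = 1, so lcm(6, 7) = 6·7 = 42, so 42 ∣ m. Since 21 ∣ 42, it follows that 21 ∣ m.

The forward direction fails; the converse holds.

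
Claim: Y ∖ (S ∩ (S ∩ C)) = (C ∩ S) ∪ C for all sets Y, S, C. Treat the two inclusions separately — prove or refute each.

(⟹) This inclusion fails. Take Y = {1}, S = ∅, C = ∅; then 1 ∈ Y ∖ (S ∩ (S ∩ C)) but 1 ∉ (C ∩ S) ∪ C.

(⟸) This inclusion fails. Take Y = ∅, S = ∅, C = {1}; then 1 ∈ (C ∩ S) ∪ C but 1 ∉ Y ∖ (S ∩ (S ∩ C)).

Neither inclusion holds.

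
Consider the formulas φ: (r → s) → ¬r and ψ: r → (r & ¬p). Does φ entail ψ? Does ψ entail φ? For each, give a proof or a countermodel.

Neither implication holds.

(→) This fails. Under r = T, s = F, p = T, the left side is true but the right side is false.

(←) This fails. Under r = T, s = T, p = F, the left side is false but the right side is true.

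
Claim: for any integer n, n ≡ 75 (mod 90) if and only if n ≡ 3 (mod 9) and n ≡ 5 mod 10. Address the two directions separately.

[⇒] Suppose n ≡ 75 (mod 90); write n = 90j + 75. Since 9 ∣ 90, reducing mod 9 gives n ≡ 75 ≡ 3 (mod 9); since 10 ∣ 90, reducing mod 10 gives n ≡ 75 ≡ 5 (mod 10).

[⇐] Conversely, if n ≡ 3 (mod 9) and n ≡ 5 (mod 10), then by the Chinese remainder theorem n ≡ 75 (mod 90). This is exactly n ≡ 75 (mod 90).

Both directions hold.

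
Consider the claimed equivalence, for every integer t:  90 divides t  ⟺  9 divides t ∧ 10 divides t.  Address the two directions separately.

[⇒] If 90 ∣ t, write t = 90q. Since 90 = 10·9, t = 9·(10q), so 9 ∣ t; and since 90 = 9·10, t = 10·(9q), so 10 ∣ t.

[⇐] Suppose 9 ∣ t and 10 ∣ t. Any common multiple of 9 and 10 is a multiple of their lcm; here gcd(9, 10) = 1, so lcm(9, 10) = 9·10 = 90, so 90 ∣ t.

Both implications hold.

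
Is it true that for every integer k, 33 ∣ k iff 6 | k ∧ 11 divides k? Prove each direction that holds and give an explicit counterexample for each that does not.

Only the converse holds.

Forward direction. This fails: take k = 33. Certainly 33 ∣ 33, but 6 ∤ 33.

Converse. Suppose 6 ∣ k and 11 ∣ k. Any common multiple of 6 and 11 is a multiple of their lcm; here gcd(6, 11) = 1, so lcm(6, 11) = 6·11 = 66, so 66 ∣ k. Since 33 ∣ 66, it follows that 33 ∣ k.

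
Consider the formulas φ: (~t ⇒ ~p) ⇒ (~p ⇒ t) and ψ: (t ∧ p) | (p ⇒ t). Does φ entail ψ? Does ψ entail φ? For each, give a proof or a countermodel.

(⟹) This fails. Under p = T, t = F, the left side is true but the right side is false.

(⟸) This fails. Under p = F, t = F, the left side is false but the right side is true.

Neither direction holds.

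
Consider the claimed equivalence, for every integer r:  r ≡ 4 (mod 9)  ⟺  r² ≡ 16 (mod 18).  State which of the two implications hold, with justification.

Neither implication holds.

[⇒] This fails: take r = 13. Then 13 ≡ 4 (mod 9), but 13² = 169 ≡ 7 (mod 18), not 16.

[⇐] This fails: take r = 14. Then 14² = 196 ≡ 16 (mod 18), yet 14 ≡ 5 (mod 9), not 4.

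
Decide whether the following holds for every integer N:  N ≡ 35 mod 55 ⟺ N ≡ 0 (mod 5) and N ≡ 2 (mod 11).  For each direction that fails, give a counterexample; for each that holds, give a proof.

(→) Suppose N ≡ 35 (mod 55); write N = 55j + 35. Since 5 ∣ 55, reducing mod 5 gives N ≡ 35 ≡ 0 (mod 5); since 11 ∣ 55, reducing mod 11 gives N ≡ 35 ≡ 2 (mod 11).

(←) Conversely, if N ≡ 0 (mod 5) and N ≡ 2 (mod 11), then by the Chinese remainder theorem N ≡ 35 (mod 55). This is exactly N ≡ 35 (mod 55).

Equivalent; both directions hold.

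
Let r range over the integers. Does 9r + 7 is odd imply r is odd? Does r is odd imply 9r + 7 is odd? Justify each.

Neither direction holds.

(⟹) This fails: r = 4 gives 9r + 7 = 43, which is odd, but 4 is even, not odd.

(⟸) This also fails: r = 7 is odd, but 9r + 7 = 70 is even, not odd.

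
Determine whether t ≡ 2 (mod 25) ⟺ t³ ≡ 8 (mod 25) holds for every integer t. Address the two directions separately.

The biconditional holds.

(⇐) Suppose t³ ≡ 8 (mod 25). The only residue r in {0, …, 24} with r³ ≡ 8 (mod 25) is r = 2, so t ≡ 2 (mod 25).

(⇒) Suppose t ≡ 2 (mod 25). Write t = 25j + 2. Then (25j + 2)³ = 15625j³ + 3750j² + 300j + 8 = 25(625j³ + 150j² + 12j) + 8, so t³ ≡ 8 (mod 25).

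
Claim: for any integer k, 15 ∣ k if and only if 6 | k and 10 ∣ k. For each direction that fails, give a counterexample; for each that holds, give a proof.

(→) This fails: take k = 15. Certainly 15 ∣ 15, but 6 ∤ 15.

(←) Suppose 6 ∣ k and 10 ∣ k. Any common multiple of 6 and 10 is a multiple of their lcm; here lcm(6, 10) = 6·10/gcd(6, 10) = 60/2 = 30, so 30 ∣ k. Since 15 ∣ 30, it follows that 15 ∣ k.

The forward direction fails; the converse holds.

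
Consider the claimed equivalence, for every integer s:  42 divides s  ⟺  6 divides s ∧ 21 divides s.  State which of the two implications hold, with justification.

Equivalent; both directions hold.

(⟹) If 42 ∣ s, write s = 42q. Since 42 = 7·6, s = 6·(7q), so 6 ∣ s; and since 42 = 2·21, s = 21·(2q), so 21 ∣ s.

(⟸) Suppose 6 ∣ s and 21 ∣ s. Any common multiple of 6 and 21 is a multiple of their lcm; here lcm(6, 21) = 6·21/gcd(6, 21) = 126/3 = 42, so 42 ∣ s.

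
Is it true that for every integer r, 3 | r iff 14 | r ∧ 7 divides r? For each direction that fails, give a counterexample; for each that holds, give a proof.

(⇒) fails and (⇐) fails.

Forward direction. This fails: take r = 3. Certainly 3 ∣ 3, but 14 ∤ 3.

Converse. This fails: take r = 14. Both 14 ∣ 14 and 7 ∣ 14, yet 14 is not a multiple of 3 (since 14 = 4·3 + 2), so 3 ∤ 14.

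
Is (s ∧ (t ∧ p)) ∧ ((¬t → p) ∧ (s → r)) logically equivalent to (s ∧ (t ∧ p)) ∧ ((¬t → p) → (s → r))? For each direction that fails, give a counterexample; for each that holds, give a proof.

Forward direction. Assume the antecedent. If s is true, the antecedent forces (s = T, t = T, r = T, p = T), and the consequent holds there. If s is false, the antecedent cannot hold. Either way the consequent holds.

Converse. Assume the antecedent. If s is true, the antecedent forces (s = T, t = T, r = T, p = T), and the consequent holds there. If s is false, the antecedent cannot hold. Either way the consequent holds.

The biconditional holds.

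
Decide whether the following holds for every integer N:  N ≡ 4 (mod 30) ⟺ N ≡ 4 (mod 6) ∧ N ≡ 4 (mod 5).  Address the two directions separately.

Converse. If N ≡ 4 (mod 6) and N ≡ 4 (mod 5), then by the Chinese remainder theorem N ≡ 4 (mod 30). This is exactly N ≡ 4 (mod 30).

Forward direction. Suppose N ≡ 4 (mod 30); write N = 30j + 4. Since 6 ∣ 30, reducing mod 6 gives N ≡ 4 (mod 6); since 5 ∣ 30, reducing mod 5 gives N ≡ 4 (mod 5).

Both directions hold.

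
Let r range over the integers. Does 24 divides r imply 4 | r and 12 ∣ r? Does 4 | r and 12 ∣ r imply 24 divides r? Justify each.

(⟹) If 24 ∣ r, write r = 24q. Since 24 = 6·4, r = 4·(6q), so 4 ∣ r; and since 24 = 2·12, r = 12·(2q), so 12 ∣ r.

(⟸) This fails: take r = 12. Both 4 ∣ 12 and 12 ∣ 12, yet 12 is not a multiple of 24 (since 12 = 0·24 + 12), so 24 ∤ 12.

Not equivalent: only (⇒) holds.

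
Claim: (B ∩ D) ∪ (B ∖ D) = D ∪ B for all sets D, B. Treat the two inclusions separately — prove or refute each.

(⊆) Let x ∈ (B ∩ D) ∪ (B ∖ D). Then either x ∈ B and x ∉ D; or x ∈ D ∩ B. In each case x ∈ D ∪ B, so (B ∩ D) ∪ (B ∖ D) ⊆ D ∪ B.

(⊇) This inclusion fails. Take D = {1}, B = ∅; then 1 ∈ D ∪ B but 1 ∉ (B ∩ D) ∪ (B ∖ D).

The sets are not equal: only the forward inclusion holds.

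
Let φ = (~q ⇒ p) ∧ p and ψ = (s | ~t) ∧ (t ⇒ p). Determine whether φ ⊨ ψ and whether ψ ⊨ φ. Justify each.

Neither direction holds.

(⟹) This fails. Under s = F, q = F, t = T, p = T, the left side is true but the right side is false.

(⟸) This fails. Under s = F, q = F, t = F, p = F, the left side is false but the right side is true.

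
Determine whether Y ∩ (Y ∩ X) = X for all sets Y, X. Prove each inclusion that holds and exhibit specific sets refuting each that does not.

Only the forward inclusion holds.

(⊆) Let x ∈ Y ∩ (Y ∩ X). Then x ∈ Y ∩ X, from which x ∈ X.

(⊇) This inclusion fails. Take Y = ∅, X = {1}; then 1 ∈ X but 1 ∉ Y ∩ (Y ∩ X).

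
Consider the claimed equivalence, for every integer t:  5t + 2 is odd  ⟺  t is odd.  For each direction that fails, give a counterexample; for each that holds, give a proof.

Forward direction. Suppose 5t + 2 is odd. Since 5 is odd, 5t and t have the same parity, so 5t + 2 ≡ t + 2 (mod 2). As 2 is even, 5t + 2 is odd exactly when t is odd. Thus t is odd.

Converse. Suppose t is odd; write t = 2j + 1. Then 5t + 2 = 5·(2j + 1) + 2 = 2·5j + 7, which is odd.

The biconditional holds.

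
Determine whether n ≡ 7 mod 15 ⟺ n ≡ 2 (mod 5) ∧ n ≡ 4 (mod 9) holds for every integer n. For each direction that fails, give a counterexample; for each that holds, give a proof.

The forward direction fails; the converse holds.

(⇒) This fails: n = 37 gives 37 ≡ 7 (mod 15) but 37 ≡ 1 (mod 9), so the conjunction on the right does not hold.

(⇐) Conversely, if n ≡ 2 (mod 5) and n ≡ 4 (mod 9), then by the Chinese remainder theorem n ≡ 22 (mod 45). Since 22 ≡ 7 (mod 15) and 15 ∣ 45, we get n ≡ 7 (mod 15).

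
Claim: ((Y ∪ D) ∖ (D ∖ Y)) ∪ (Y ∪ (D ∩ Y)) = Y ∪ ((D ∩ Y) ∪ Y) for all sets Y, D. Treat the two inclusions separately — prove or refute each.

Both inclusions hold; the sets are equal.

(⊆) Let x ∈ ((Y ∪ D) ∖ (D ∖ Y)) ∪ (Y ∪ (D ∩ Y)). Then either x ∈ Y and x ∉ D; or x ∈ Y ∩ D. In each case x ∈ Y ∪ ((D ∩ Y) ∪ Y), so ((Y ∪ D) ∖ (D ∖ Y)) ∪ (Y ∪ (D ∩ Y)) ⊆ Y ∪ ((D ∩ Y) ∪ Y).

(⊇) Let x ∈ Y ∪ ((D ∩ Y) ∪ Y). Then either x ∈ Y and x ∉ D; or x ∈ Y ∩ D. In each case x ∈ ((Y ∪ D) ∖ (D ∖ Y)) ∪ (Y ∪ (D ∩ Y)), so Y ∪ ((D ∩ Y) ∪ Y) ⊆ ((Y ∪ D) ∖ (D ∖ Y)) ∪ (Y ∪ (D ∩ Y)).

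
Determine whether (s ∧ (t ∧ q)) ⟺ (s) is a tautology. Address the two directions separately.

Not equivalent: only (⇒) holds.

(⇒) Assume the antecedent. If s is true, s reduces to true regardless of the other variables. If s is false, the antecedent cannot hold. Either way s holds.

(⇐) This fails. Under s = T, q = F, t = F, the left side is false but the right side is true.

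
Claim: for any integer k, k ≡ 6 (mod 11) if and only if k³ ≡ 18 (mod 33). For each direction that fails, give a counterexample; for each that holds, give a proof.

Forward direction. This fails: take k = 17. Then 17 ≡ 6 (mod 11), but 17³ = 4913 ≡ 29 (mod 33), not 18.

Converse. The residues r modulo 33 with r³ ≡ 18 (mod 33) are exactly {6}, and each is ≡ 6 (mod 11).

Not equivalent: only (⇐) holds.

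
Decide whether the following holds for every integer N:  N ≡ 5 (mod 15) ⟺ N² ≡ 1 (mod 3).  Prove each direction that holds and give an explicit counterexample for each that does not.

The forward direction holds; the converse fails.

(⇐) This fails: take N = 1. Then 1² = 1 ≡ 1 (mod 3), yet 1 ≡ 1 (mod 15), not 5.

(⇒) Suppose N ≡ 5 (mod 15). Then N² ≡ 5² = 25 (mod 15), and since 3 ∣ 15, also N² ≡ 1 (mod 3).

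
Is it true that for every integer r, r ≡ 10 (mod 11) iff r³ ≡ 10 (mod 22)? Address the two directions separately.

Only the reverse direction holds.

(⟹) This fails: take r = 21. Then 21 ≡ 10 (mod 11), but 21³ = 9261 ≡ 21 (mod 22), not 10.

(⟸) Conversely, the residues r modulo 22 with r³ ≡ 10 (mod 22) are exactly {10}, and each is ≡ 10 (mod 11).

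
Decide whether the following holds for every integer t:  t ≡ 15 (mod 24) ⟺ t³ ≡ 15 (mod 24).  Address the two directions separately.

Equivalent; both directions hold.

(⇒) Suppose t ≡ 15 (mod 24). Write t = 24j + 15. Then (24j + 15)³ = 13824j³ + 25920j² + 16200j + 3375 = 24(576j³ + 1080j² + 675j + 140) + 15, so t³ ≡ 15 (mod 24).

(⇐) Conversely, suppose t³ ≡ 15 (mod 24). The only residue r in {0, …, 23} with r³ ≡ 15 (mod 24) is r = 15, so t ≡ 15 (mod 24).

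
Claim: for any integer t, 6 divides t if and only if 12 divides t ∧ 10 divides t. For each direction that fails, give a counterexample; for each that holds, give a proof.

(⇒) fails; (⇐) holds.

(⇒) This fails: take t = 6. Certainly 6 ∣ 6, but 12 ∤ 6.

(⇐) Suppose 12 ∣ t and 10 ∣ t. Any common multiple of 12 and 10 is a multiple of their lcm; here lcm(12, 10) = 12·10/gcd(12, 10) = 120/2 = 60, so 60 ∣ t. Since 6 ∣ 60, it follows that 6 ∣ t.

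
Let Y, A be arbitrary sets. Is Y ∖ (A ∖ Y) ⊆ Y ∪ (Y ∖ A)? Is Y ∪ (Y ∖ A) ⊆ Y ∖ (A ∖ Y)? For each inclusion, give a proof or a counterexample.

(⟹) Let x ∈ Y ∖ (A ∖ Y). Then either x ∈ Y and x ∉ A; or x ∈ Y ∩ A. In each case x ∈ Y ∪ (Y ∖ A), so Y ∖ (A ∖ Y) ⊆ Y ∪ (Y ∖ A).

(⟸) Let x ∈ Y ∪ (Y ∖ A). Then either x ∈ Y and x ∉ A; or x ∈ Y ∩ A. In each case x ∈ Y ∖ (A ∖ Y), so Y ∪ (Y ∖ A) ⊆ Y ∖ (A ∖ Y).

Both inclusions hold.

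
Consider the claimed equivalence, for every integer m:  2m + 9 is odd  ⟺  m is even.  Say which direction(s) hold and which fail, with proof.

(→) This fails: take m = 3. Then 2m + 9 = 15, which is odd, yet m = 3 is odd, not even.

(←) Suppose m is even. Since 2 is even, 2m is even for every m, so 2m + 9 has the same parity as 9, which is odd. Hence 2m + 9 is odd.

Only the converse holds.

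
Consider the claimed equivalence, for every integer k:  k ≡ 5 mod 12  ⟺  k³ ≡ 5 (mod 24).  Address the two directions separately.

Only the converse holds.

(⟹) This fails: take k = 17. Then 17 ≡ 5 (mod 12), but 17³ = 4913 ≡ 17 (mod 24), not 5.

(⟸) Conversely, the residues r modulo 24 with r³ ≡ 5 (mod 24) are exactly {5}, and each is ≡ 5 (mod 12).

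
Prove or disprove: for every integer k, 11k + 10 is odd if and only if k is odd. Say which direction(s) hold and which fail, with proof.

Both implications hold.

Converse. Suppose k is odd; write k = 2j + 1. Then 11k + 10 = 11·(2j + 1) + 10 = 2·11j + 21, which is odd.

Forward direction. Suppose 11k + 10 is odd. Since 11 is odd, 11k and k have the same parity, so 11k + 10 ≡ k + 10 (mod 2). As 10 is even, 11k + 10 is odd exactly when k is odd. Thus k is odd.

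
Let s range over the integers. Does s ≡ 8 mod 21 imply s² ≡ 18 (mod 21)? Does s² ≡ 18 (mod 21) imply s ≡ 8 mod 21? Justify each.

[⇒] This fails: take s = 8. Then 8 ≡ 8 (mod 21), but 8² = 64 ≡ 1 (mod 21), not 18.

[⇐] This fails: take s = 9. Then 9² = 81 ≡ 18 (mod 21), yet 9 ≡ 9 (mod 21), not 8.

Neither direction holds.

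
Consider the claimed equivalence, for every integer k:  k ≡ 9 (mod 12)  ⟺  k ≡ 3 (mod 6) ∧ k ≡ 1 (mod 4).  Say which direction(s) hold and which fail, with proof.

Both directions hold; the statement is true.

Forward direction. Suppose k ≡ 9 (mod 12); write k = 12j + 9. Since 6 ∣ 12, reducing mod 6 gives k ≡ 9 ≡ 3 (mod 6); since 4 ∣ 12, reducing mod 4 gives k ≡ 9 ≡ 1 (mod 4).

Converse. If k ≡ 3 (mod 6) and k ≡ 1 (mod 4), then by the Chinese remainder theorem k ≡ 9 (mod 12). This is exactly k ≡ 9 (mod 12).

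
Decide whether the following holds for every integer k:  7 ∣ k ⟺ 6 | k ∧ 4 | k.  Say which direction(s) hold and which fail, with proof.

Neither direction holds.

(⇒) This fails: take k = 7. Certainly 7 ∣ 7, but 6 ∤ 7.

(⇐) This fails: take k = 12. Both 6 ∣ 12 and 4 ∣ 12, yet 12 is not a multiple of 7 (since 12 = 1·7 + 5), so 7 ∤ 12.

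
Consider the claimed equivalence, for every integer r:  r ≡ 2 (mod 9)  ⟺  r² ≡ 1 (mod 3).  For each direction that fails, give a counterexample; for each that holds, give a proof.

(⇒) holds; (⇐) fails.

(⟸) This fails: take r = 1. Then 1² = 1 ≡ 1 (mod 3), yet 1 ≡ 1 (mod 9), not 2.

(⟹) Suppose r ≡ 2 (mod 9). Then r² ≡ 2² = 4 (mod 9), and since 3 ∣ 9, also r² ≡ 1 (mod 3).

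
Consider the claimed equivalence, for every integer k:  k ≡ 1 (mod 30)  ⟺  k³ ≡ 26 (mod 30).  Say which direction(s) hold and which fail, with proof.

Neither implication holds.

(⇒) This fails: take k = 1. Then 1 ≡ 1 (mod 30), but 1³ = 1 ≡ 1 (mod 30), not 26.

(⇐) This fails: take k = 26. Then 26³ = 17576 ≡ 26 (mod 30), yet 26 ≡ 26 (mod 30), not 1.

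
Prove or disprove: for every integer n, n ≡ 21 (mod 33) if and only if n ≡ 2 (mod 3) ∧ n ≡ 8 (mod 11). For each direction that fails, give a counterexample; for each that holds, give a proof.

Both directions fail.

(⇒) This fails: n = 21 gives 21 ≡ 21 (mod 33) but 21 ≡ 0 (mod 3), so the conjunction on the right does not hold.

(⇐) This fails: n = 8 satisfies both congruences on the right (8 ≡ 2 mod 3 and 8 ≡ 8 mod 11) yet 8 ≡ 8 (mod 33), not 21.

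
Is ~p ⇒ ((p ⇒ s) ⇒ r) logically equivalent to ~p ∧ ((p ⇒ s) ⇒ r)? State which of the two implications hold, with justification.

Only the converse holds.

Forward direction. This fails. Under s = F, r = F, p = T, the left side is true but the right side is false.

Converse. Assume the antecedent. If s is true, the antecedent forces (s = T, r = T, p = F), and ~p ⇒ ((p ⇒ s) ⇒ r) holds there. If s is false, the antecedent forces (s = F, r = T, p = F), and ~p ⇒ ((p ⇒ s) ⇒ r) holds there. Either way ~p ⇒ ((p ⇒ s) ⇒ r) holds.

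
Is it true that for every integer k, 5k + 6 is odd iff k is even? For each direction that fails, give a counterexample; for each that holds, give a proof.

(→) This fails: k = 3 gives 5k + 6 = 21, which is odd, but 3 is odd, not even.

(←) This also fails: k = 6 is even, but 5k + 6 = 36 is even, not odd.

(⇒) fails and (⇐) fails.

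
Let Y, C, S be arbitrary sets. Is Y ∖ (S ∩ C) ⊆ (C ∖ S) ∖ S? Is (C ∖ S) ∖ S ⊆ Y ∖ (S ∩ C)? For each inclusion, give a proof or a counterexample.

(⊆) This inclusion fails. Take Y = {1}, C = ∅, S = ∅; then 1 ∈ Y ∖ (S ∩ C) but 1 ∉ (C ∖ S) ∖ S.

(⊇) This inclusion fails. Take Y = ∅, C = {1}, S = ∅; then 1 ∈ (C ∖ S) ∖ S but 1 ∉ Y ∖ (S ∩ C).

(⊆) fails and (⊇) fails.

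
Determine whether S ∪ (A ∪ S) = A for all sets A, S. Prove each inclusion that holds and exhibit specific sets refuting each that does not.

The sets are not equal: only the reverse inclusion holds.

Forward inclusion. This inclusion fails. Take A = ∅, S = {1}; then 1 ∈ S ∪ (A ∪ S) but 1 ∉ A.

Reverse inclusion. Let x ∈ A. Then either x ∈ A and x ∉ S; or x ∈ A ∩ S. In each case x ∈ S ∪ (A ∪ S), so A ⊆ S ∪ (A ∪ S).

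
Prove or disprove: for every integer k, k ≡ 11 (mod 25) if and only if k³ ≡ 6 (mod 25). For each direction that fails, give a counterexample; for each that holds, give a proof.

Forward direction. Suppose k ≡ 11 (mod 25). Write k = 25j + 11. Then (25j + 11)³ = 15625j³ + 20625j² + 9075j + 1331 = 25(625j³ + 825j² + 363j + 53) + 6, so k³ ≡ 6 (mod 25).

Converse. Suppose k³ ≡ 6 (mod 25). The only residue r in {0, …, 24} with r³ ≡ 6 (mod 25) is r = 11, so k ≡ 11 (mod 25).

Equivalent; both directions hold.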